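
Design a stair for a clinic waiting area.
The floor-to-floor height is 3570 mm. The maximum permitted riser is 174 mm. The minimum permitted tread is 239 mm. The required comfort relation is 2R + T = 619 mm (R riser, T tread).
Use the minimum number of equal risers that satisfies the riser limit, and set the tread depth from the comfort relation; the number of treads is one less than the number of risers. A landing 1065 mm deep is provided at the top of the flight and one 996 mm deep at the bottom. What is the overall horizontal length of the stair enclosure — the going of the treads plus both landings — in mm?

7641 mm

3570 / 174 = 20.517 → round up to 21 risers.
R = 3570 ÷ 21 = 170 mm.
From 2R + T = 619: T = 619 − 340 = 279 mm.
21 risers give 20 treads; going = 20 × 279 = 5580 mm.
Enclosure = 5580 + 1065 + 996 = 7641 mm.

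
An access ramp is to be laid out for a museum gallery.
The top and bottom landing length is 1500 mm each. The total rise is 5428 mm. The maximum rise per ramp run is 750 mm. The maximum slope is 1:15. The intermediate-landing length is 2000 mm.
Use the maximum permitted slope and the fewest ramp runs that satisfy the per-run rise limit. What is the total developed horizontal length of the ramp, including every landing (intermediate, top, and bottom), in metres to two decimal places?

5428 / 750 = 7.24, so 8 ramp runs are needed. That means 7 intermediate landings.
Horizontal run for 5428 mm of rise at 1:15 is 5428 × 15 = 81420 mm.
7 intermediate landings contribute 7 × 2000 = 14000 mm.
Top and bottom landings: 2 × 1500 = 3000 mm.
Total = 81420 + 14000 + 3000 = 98420 mm.
= 98.42 m.

98.42 m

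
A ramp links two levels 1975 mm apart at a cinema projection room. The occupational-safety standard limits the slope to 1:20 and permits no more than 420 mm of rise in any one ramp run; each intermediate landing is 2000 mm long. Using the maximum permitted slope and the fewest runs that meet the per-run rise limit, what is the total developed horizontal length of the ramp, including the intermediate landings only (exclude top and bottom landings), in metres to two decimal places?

47.50 m

1975 / 420 = 4.70, so 5 ramp runs are needed. That means 4 intermediate landings.
Ramp run (horizontal) at 1:20: 1975 × 20 = 39500 mm.
4 intermediate landings contribute 4 × 2000 = 8000 mm.
Developed length = 39500 + 8000 = 47500 mm.
= 47.50 m.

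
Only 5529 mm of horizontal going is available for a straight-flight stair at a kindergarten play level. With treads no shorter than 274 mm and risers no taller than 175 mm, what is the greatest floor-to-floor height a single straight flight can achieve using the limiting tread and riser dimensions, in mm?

3675 mm

5529 / 274 = 20.18, so 20 treads fit.
Risers = treads + 1 = 21.
Maximum height = 21 × 175 = 3675 mm.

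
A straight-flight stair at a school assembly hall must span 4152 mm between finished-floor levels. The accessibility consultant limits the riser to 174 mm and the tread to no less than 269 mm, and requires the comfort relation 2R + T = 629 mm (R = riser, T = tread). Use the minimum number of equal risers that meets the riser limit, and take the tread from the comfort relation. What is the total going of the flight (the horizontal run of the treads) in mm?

At most 174 each: 4152/174 = 23.86, giving 24 risers.
Riser R = 4152 / 24 = 173 mm, within the 174 mm limit.
From 2R + T = 629: T = 629 − 346 = 283 mm.
Treads = 24 − 1 = 23; going = 23 × 283 = 6509 mm.

6509 mm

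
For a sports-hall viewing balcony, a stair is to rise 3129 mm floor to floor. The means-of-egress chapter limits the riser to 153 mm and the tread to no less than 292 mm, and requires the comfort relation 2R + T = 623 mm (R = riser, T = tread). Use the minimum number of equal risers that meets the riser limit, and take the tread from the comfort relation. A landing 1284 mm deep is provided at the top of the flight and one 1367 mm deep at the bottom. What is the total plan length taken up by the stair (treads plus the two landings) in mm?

⌈3129/153⌉ = 21 risers.
Riser R = 3129 / 21 = 149 mm, within the 153 mm limit.
From 2R + T = 623: T = 623 − 298 = 325 mm.
Going = (21 − 1) × 325 = 6500 mm.
Enclosure = 6500 + 1284 + 1367 = 9151 mm.

9151 mm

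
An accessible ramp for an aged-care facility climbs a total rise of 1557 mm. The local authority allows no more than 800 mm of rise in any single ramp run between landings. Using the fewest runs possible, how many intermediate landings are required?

1 intermediate landings

1557 / 800 = 1.946 → round up to 2 ramp runs.
2 runs are separated by 1 intermediate landings.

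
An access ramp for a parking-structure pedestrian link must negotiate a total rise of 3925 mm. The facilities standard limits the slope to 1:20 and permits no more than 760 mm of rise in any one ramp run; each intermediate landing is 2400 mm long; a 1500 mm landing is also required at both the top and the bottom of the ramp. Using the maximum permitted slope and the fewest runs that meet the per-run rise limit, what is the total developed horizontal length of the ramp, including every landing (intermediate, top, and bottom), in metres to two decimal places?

93.50 m

At most 760 each: 3925/760 = 5.16, giving 6 ramp runs. That means 5 intermediate landings.
Horizontal run for 3925 mm of rise at 1:20 is 3925 × 20 = 78500 mm.
5 intermediate landings contribute 5 × 2400 = 12000 mm.
Top and bottom landings: 2 × 1500 = 3000 mm.
Total = 78500 + 12000 + 3000 = 93500 mm.
= 93.50 m.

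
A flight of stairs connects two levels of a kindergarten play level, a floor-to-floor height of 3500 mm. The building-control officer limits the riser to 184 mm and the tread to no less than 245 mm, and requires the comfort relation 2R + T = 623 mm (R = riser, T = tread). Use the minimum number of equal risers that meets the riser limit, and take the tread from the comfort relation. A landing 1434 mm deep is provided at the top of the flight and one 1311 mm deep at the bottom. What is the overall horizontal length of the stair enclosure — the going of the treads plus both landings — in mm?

7932 mm

At most 184 each: 3500/184 = 19.02, giving 20 risers.
R = 3500 ÷ 20 = 175 mm.
T = 623 − 2·175 = 273 mm, which satisfies the 245 mm minimum.
20 risers give 19 treads; going = 19 × 273 = 5187 mm.
Add landings: 5187 + 1434 + 1311 = 7932 mm.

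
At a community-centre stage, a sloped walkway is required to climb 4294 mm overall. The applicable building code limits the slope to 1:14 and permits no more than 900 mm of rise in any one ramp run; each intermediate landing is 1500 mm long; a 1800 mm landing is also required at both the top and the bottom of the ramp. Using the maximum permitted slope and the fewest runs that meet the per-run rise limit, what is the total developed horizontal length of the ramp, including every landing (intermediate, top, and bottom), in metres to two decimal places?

69.72 m

⌈4294/900⌉ = 5 ramp runs. That means 4 intermediate landings.
Horizontal run for 4294 mm of rise at 1:14 is 4294 × 14 = 60116 mm.
Intermediate landings: 4 × 1500 = 6000 mm.
Top and bottom landings: 2 × 1800 = 3600 mm.
Total = 60116 + 6000 + 3600 = 69716 mm.
= 69.72 m.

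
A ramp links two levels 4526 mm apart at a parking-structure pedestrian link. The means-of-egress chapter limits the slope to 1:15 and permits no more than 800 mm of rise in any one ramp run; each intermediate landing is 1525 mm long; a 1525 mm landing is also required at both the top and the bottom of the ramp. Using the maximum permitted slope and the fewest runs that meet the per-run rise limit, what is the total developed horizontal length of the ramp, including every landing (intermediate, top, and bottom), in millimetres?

78565 mm

4526 / 800 = 5.657 → round up to 6 ramp runs. That means 5 intermediate landings.
Horizontal run for 4526 mm of rise at 1:15 is 4526 × 15 = 67890 mm.
Intermediate landings: 5 × 1525 = 7625 mm.
Top and bottom landings: 2 × 1525 = 3050 mm.
Total = 67890 + 7625 + 3050 = 78565 mm.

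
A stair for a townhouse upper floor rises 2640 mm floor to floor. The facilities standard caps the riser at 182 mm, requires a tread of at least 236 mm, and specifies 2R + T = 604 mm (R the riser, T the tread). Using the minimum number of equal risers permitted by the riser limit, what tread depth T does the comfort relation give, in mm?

252 mm

⌈2640/182⌉ = 15 risers.
R = 2640 ÷ 15 = 176 mm.
Tread T = 604 − 2 × 176 = 252 mm (≥ 236 mm).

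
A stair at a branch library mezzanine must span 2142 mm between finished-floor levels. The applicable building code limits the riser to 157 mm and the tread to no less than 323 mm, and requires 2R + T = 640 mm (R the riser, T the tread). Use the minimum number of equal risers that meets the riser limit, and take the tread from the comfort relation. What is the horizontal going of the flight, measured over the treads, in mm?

At most 157 each: 2142/157 = 13.64, giving 14 risers.
R = 2142 ÷ 14 = 153 mm.
T = 640 − 2·153 = 334 mm, which satisfies the 323 mm minimum.
Going = (14 − 1) × 334 = 4342 mm.

4342 mm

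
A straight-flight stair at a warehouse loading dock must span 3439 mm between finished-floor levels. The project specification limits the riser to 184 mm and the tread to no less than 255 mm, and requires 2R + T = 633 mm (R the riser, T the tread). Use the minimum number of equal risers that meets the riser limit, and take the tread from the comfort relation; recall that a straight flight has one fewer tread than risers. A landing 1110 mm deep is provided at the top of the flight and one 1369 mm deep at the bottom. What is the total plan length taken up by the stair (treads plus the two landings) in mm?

At most 184 each: 3439/184 = 18.69, giving 19 risers.
R = 3439 ÷ 19 = 181 mm.
T = 633 − 2·181 = 271 mm, which satisfies the 255 mm minimum.
Going = (19 − 1) × 271 = 4878 mm.
Add landings: 4878 + 1110 + 1369 = 7357 mm.

7357 mm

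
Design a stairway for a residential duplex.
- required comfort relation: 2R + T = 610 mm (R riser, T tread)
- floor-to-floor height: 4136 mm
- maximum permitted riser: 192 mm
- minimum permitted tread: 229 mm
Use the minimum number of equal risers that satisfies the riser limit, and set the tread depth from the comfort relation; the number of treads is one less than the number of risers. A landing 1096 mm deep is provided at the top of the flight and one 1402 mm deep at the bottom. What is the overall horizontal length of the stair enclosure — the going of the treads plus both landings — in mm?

At most 192 each: 4136/192 = 21.54, giving 22 risers.
R = 4136 ÷ 22 = 188 mm.
From 2R + T = 610: T = 610 − 376 = 234 mm.
Going = (22 − 1) × 234 = 4914 mm.
Enclosure = 4914 + 1096 + 1402 = 7412 mm.

7412 mm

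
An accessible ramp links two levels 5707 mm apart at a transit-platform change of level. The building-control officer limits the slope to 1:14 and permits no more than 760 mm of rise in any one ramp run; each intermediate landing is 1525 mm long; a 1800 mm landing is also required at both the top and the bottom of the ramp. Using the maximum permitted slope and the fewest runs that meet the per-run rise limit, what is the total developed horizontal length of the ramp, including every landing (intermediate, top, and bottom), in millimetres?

5707 / 760 = 7.51, so 8 ramp runs are needed. That means 7 intermediate landings.
Horizontal run for 5707 mm of rise at 1:14 is 5707 × 14 = 79898 mm.
7 intermediate landings contribute 7 × 1525 = 10675 mm.
Top and bottom landings: 2 × 1800 = 3600 mm.
Total = 79898 + 10675 + 3600 = 94173 mm.

94173 mm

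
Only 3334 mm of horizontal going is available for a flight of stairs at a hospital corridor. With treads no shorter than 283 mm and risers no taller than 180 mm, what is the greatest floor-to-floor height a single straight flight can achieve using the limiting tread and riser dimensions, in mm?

Treads that fit: ⌊3334 / 283⌋ = 11.
Risers = treads + 1 = 12.
Maximum height = 12 × 180 = 2160 mm.

2160 mm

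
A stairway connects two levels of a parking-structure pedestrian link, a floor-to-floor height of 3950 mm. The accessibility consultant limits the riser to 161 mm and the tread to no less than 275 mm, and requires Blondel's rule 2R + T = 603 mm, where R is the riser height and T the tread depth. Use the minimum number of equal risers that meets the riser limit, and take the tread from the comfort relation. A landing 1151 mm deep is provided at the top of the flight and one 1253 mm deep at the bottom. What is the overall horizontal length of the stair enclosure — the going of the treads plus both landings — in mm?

⌈3950/161⌉ = 25 risers.
Each riser is 3950/25 = 158 mm (≤ 161 mm).
T = 603 − 2·158 = 287 mm, which satisfies the 275 mm minimum.
Treads = 25 − 1 = 24; going = 24 × 287 = 6888 mm.
Add landings: 6888 + 1151 + 1253 = 9292 mm.

9292 mm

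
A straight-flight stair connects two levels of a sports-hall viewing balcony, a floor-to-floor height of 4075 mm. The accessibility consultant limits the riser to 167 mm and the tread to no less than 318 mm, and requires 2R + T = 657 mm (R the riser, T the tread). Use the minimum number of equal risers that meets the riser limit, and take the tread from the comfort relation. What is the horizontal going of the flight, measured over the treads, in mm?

⌈4075/167⌉ = 25 risers.
Riser R = 4075 / 25 = 163 mm, within the 167 mm limit.
T = 657 − 2·163 = 331 mm, which satisfies the 318 mm minimum.
Treads = 25 − 1 = 24; going = 24 × 331 = 7944 mm.

7944 mm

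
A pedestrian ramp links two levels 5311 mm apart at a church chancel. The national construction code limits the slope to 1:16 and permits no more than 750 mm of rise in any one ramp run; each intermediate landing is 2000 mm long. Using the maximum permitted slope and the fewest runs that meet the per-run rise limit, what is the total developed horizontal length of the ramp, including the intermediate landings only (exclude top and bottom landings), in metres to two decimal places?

⌈5311/750⌉ = 8 ramp runs. That means 7 intermediate landings.
Ramp run (horizontal) at 1:16: 5311 × 16 = 84976 mm.
Intermediate landings: 7 × 2000 = 14000 mm.
Total developed length = 84976 + 14000 = 98976 mm.
= 98.98 m.

98.98 m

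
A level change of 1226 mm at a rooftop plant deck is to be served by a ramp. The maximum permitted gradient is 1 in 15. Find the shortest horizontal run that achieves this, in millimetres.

Run = rise × 15 = 1226 × 15 = 18390 mm.

18390 mm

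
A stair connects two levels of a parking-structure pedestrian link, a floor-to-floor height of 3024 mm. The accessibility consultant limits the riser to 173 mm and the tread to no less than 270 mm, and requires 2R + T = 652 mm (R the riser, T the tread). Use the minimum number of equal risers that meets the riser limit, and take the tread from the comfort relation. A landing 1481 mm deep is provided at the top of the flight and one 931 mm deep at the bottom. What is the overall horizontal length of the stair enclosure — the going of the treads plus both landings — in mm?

3024 / 173 = 17.48, so 18 risers are needed.
R = 3024 ÷ 18 = 168 mm.
From 2R + T = 652: T = 652 − 336 = 316 mm.
Treads = 18 − 1 = 17; going = 17 × 316 = 5372 mm.
Enclosure = 5372 + 1481 + 931 = 7784 mm.

7784 mm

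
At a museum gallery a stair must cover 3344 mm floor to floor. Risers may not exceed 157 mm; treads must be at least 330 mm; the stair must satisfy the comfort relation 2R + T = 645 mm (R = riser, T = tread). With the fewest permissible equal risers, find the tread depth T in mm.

3344 / 157 = 21.30, so 22 risers are needed.
R = 3344 ÷ 22 = 152 mm.
T = 645 − 2·152 = 341 mm, which satisfies the 330 mm minimum.

341 mm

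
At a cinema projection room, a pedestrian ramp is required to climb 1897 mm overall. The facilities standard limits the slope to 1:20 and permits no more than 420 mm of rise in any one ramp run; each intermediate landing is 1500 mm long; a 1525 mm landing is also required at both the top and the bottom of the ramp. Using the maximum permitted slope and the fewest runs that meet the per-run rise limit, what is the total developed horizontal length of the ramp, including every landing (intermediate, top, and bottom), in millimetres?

46990 mm

1897 / 420 = 4.52, so 5 ramp runs are needed. That means 4 intermediate landings.
Horizontal run for 1897 mm of rise at 1:20 is 1897 × 20 = 37940 mm.
4 intermediate landings contribute 4 × 1500 = 6000 mm.
Top and bottom landings: 2 × 1525 = 3050 mm.
Total = 37940 + 6000 + 3050 = 46990 mm.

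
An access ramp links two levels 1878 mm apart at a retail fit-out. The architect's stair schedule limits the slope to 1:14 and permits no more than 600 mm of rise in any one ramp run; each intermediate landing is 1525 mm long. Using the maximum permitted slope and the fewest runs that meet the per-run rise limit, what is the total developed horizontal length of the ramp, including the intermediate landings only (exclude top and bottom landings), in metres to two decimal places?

1878 / 600 = 3.130 → round up to 4 ramp runs. That means 3 intermediate landings.
Horizontal run for 1878 mm of rise at 1:14 is 1878 × 14 = 26292 mm.
Intermediate landings: 3 × 1525 = 4575 mm.
Total developed length = 26292 + 4575 = 30867 mm.
= 30.87 m.

30.87 m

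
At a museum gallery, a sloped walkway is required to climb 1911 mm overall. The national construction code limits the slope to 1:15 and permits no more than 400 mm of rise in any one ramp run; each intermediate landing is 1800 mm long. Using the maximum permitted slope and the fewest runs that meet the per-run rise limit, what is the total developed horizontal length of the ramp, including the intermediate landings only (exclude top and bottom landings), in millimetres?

1911 / 400 = 4.78, so 5 ramp runs are needed. That means 4 intermediate landings.
Ramp run (horizontal) at 1:15: 1911 × 15 = 28665 mm.
4 intermediate landings contribute 4 × 1800 = 7200 mm.
Total developed length = 28665 + 7200 = 35865 mm.

35865 mm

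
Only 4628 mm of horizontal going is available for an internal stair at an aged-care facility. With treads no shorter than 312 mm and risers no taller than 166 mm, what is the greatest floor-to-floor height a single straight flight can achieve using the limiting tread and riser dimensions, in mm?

2490 mm

4628 / 312 = 14.83, so 14 treads fit.
Risers = treads + 1 = 15.
Maximum height = 15 × 166 = 2490 mm.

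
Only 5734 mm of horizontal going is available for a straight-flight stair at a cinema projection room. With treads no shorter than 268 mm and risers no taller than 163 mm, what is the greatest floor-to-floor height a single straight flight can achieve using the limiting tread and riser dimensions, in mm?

3586 mm

5734 / 268 = 21.40, so 21 treads fit.
Risers = treads + 1 = 22.
Maximum height = 22 × 163 = 3586 mm.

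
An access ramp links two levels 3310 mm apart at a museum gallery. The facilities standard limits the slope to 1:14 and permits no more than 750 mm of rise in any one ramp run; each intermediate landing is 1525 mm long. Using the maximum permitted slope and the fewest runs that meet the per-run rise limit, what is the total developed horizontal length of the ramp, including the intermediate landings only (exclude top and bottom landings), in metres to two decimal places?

⌈3310/750⌉ = 5 ramp runs. That means 4 intermediate landings.
Horizontal run for 3310 mm of rise at 1:14 is 3310 × 14 = 46340 mm.
Intermediate landings: 4 × 1525 = 6100 mm.
Total developed length = 46340 + 6100 = 52440 mm.
= 52.44 m.

52.44 m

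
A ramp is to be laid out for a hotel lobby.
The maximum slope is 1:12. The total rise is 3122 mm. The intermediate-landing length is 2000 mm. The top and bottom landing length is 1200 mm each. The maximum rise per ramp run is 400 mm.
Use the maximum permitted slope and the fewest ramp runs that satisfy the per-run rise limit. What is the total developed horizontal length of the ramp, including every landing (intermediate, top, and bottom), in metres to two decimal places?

53.86 m

⌈3122/400⌉ = 8 ramp runs. That means 7 intermediate landings.
Ramp run (horizontal) at 1:12: 3122 × 12 = 37464 mm.
Intermediate landings: 7 × 2000 = 14000 mm.
Top and bottom landings: 2 × 1200 = 2400 mm.
Total = 37464 + 14000 + 2400 = 53864 mm.
= 53.86 m.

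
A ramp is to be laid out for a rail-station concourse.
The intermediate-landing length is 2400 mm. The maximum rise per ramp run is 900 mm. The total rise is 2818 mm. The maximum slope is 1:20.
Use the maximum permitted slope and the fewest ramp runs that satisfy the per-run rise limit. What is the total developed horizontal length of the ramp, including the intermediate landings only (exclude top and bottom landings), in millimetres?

63560 mm

2818 / 900 = 3.13, so 4 ramp runs are needed. That means 3 intermediate landings.
Ramp run (horizontal) at 1:20: 2818 × 20 = 56360 mm.
Intermediate landings: 3 × 2400 = 7200 mm.
Total developed length = 56360 + 7200 = 63560 mm.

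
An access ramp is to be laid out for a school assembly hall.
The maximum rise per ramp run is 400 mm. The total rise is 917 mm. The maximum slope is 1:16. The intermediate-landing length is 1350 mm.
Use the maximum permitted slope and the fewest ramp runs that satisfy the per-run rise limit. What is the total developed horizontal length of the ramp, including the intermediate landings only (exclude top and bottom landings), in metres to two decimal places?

917 / 400 = 2.29, so 3 ramp runs are needed. That means 2 intermediate landings.
Horizontal run for 917 mm of rise at 1:16 is 917 × 16 = 14672 mm.
2 intermediate landings contribute 2 × 1350 = 2700 mm.
Total developed length = 14672 + 2700 = 17372 mm.
= 17.37 m.

17.37 m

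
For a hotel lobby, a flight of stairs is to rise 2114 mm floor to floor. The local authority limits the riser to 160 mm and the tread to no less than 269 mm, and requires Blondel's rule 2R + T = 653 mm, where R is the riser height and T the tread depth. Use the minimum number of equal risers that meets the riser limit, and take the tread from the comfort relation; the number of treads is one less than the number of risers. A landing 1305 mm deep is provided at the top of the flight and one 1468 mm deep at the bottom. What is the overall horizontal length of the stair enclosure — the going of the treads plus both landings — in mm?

7336 mm

⌈2114/160⌉ = 14 risers.
Each riser is 2114/14 = 151 mm (≤ 160 mm).
From 2R + T = 653: T = 653 − 302 = 351 mm.
14 risers give 13 treads; going = 13 × 351 = 4563 mm.
Enclosure = 4563 + 1305 + 1468 = 7336 mm.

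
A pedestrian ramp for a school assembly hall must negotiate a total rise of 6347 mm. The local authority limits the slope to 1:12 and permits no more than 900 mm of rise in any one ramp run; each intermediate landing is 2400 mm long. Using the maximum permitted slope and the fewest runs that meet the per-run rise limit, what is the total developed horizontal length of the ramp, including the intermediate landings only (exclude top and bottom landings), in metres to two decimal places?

92.96 m

⌈6347/900⌉ = 8 ramp runs. That means 7 intermediate landings.
Ramp run (horizontal) at 1:12: 6347 × 12 = 76164 mm.
Intermediate landings: 7 × 2400 = 16800 mm.
Total developed length = 76164 + 16800 = 92964 mm.
= 92.96 m.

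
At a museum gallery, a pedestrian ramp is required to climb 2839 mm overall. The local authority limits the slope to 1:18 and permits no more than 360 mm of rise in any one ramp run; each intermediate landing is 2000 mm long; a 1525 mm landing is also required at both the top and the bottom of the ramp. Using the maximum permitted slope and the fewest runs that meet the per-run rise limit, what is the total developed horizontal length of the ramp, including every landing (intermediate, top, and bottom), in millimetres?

At most 360 each: 2839/360 = 7.89, giving 8 ramp runs. That means 7 intermediate landings.
Horizontal run for 2839 mm of rise at 1:18 is 2839 × 18 = 51102 mm.
Intermediate landings: 7 × 2000 = 14000 mm.
Top and bottom landings: 2 × 1525 = 3050 mm.
Total = 51102 + 14000 + 3050 = 68152 mm.

68152 mm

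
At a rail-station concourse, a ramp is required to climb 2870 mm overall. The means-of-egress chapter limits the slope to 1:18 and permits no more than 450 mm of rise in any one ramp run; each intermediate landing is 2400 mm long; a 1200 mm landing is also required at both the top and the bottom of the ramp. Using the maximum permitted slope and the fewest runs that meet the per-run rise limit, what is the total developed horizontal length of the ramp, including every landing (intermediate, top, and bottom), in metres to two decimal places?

68.46 m

⌈2870/450⌉ = 7 ramp runs. That means 6 intermediate landings.
Ramp run (horizontal) at 1:18: 2870 × 18 = 51660 mm.
Intermediate landings: 6 × 2400 = 14400 mm.
Top and bottom landings: 2 × 1200 = 2400 mm.
Total = 51660 + 14400 + 2400 = 68460 mm.
= 68.46 m.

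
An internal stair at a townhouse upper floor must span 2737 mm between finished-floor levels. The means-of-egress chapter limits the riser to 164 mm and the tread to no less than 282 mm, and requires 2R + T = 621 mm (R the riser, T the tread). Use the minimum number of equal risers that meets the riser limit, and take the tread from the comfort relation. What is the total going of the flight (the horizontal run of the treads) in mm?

4784 mm

2737 / 164 = 16.689 → round up to 17 risers.
Each riser is 2737/17 = 161 mm (≤ 164 mm).
Tread T = 621 − 2 × 161 = 299 mm (≥ 282 mm).
Going = (17 − 1) × 299 = 4784 mm.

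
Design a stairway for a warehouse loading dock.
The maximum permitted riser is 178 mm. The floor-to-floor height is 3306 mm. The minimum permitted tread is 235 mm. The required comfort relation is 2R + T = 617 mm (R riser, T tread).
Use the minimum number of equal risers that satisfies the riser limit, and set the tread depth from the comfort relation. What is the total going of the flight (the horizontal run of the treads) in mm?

⌈3306/178⌉ = 19 risers.
R = 3306 ÷ 19 = 174 mm.
T = 617 − 2·174 = 269 mm, which satisfies the 235 mm minimum.
Treads = 19 − 1 = 18; going = 18 × 269 = 4842 mm.

4842 mm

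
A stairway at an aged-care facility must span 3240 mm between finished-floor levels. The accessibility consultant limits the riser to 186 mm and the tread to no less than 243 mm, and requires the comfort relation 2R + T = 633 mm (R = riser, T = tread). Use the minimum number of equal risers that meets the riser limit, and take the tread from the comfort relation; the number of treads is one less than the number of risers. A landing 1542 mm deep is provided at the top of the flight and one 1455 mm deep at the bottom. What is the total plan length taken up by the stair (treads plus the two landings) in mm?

7638 mm

At most 186 each: 3240/186 = 17.42, giving 18 risers.
Each riser is 3240/18 = 180 mm (≤ 186 mm).
From 2R + T = 633: T = 633 − 360 = 273 mm.
Treads = 18 − 1 = 17; going = 17 × 273 = 4641 mm.
Add landings: 4641 + 1542 + 1455 = 7638 mm.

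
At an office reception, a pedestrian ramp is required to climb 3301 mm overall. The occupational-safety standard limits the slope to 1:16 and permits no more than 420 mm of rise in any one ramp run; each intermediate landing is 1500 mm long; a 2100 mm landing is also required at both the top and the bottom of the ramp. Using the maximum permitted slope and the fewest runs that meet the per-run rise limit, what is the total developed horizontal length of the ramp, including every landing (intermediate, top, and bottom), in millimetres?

67516 mm

3301 / 420 = 7.860 → round up to 8 ramp runs. That means 7 intermediate landings.
Horizontal run for 3301 mm of rise at 1:16 is 3301 × 16 = 52816 mm.
7 intermediate landings contribute 7 × 1500 = 10500 mm.
Top and bottom landings: 2 × 2100 = 4200 mm.
Total = 52816 + 10500 + 4200 = 67516 mm.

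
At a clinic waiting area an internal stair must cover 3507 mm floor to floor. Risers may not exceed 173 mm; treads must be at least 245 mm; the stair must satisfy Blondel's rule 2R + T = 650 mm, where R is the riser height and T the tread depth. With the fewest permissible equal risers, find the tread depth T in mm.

⌈3507/173⌉ = 21 risers.
Each riser is 3507/21 = 167 mm (≤ 173 mm).
Tread T = 650 − 2 × 167 = 316 mm (≥ 245 mm).

316 mm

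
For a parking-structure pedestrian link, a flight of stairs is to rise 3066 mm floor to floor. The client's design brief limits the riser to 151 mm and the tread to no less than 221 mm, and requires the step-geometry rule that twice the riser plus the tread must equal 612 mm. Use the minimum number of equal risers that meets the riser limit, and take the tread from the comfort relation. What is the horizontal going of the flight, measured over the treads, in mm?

6400 mm

3066 / 151 = 20.305 → round up to 21 risers.
Each riser is 3066/21 = 146 mm (≤ 151 mm).
T = 612 − 2·146 = 320 mm, which satisfies the 221 mm minimum.
Going = (21 − 1) × 320 = 6400 mm.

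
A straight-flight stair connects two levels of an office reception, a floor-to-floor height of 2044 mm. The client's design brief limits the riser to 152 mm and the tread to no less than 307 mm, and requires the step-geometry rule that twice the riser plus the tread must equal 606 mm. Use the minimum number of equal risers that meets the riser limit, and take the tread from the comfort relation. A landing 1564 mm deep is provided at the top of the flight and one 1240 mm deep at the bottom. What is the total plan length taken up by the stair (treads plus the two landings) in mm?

6886 mm

At most 152 each: 2044/152 = 13.45, giving 14 risers.
Each riser is 2044/14 = 146 mm (≤ 152 mm).
From 2R + T = 606: T = 606 − 292 = 314 mm.
Going = (14 − 1) × 314 = 4082 mm.
Enclosure = 4082 + 1564 + 1240 = 6886 mm.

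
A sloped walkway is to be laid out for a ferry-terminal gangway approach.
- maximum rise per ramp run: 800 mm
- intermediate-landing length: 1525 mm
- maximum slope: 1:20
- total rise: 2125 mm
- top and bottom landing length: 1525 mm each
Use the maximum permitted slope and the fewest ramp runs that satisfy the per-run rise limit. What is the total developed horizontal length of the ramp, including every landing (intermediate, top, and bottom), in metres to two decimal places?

At most 800 each: 2125/800 = 2.66, giving 3 ramp runs. That means 2 intermediate landings.
Ramp run (horizontal) at 1:20: 2125 × 20 = 42500 mm.
2 intermediate landings contribute 2 × 1525 = 3050 mm.
Top and bottom landings: 2 × 1525 = 3050 mm.
Total = 42500 + 3050 + 3050 = 48600 mm.
= 48.60 m.

48.60 m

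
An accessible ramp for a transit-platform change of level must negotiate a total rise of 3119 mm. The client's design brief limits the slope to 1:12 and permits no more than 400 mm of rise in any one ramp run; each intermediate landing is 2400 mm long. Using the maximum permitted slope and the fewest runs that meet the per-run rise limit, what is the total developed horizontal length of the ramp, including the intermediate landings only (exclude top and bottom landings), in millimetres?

⌈3119/400⌉ = 8 ramp runs. That means 7 intermediate landings.
Ramp run (horizontal) at 1:12: 3119 × 12 = 37428 mm.
Intermediate landings: 7 × 2400 = 16800 mm.
Total developed length = 37428 + 16800 = 54228 mm.

54228 mm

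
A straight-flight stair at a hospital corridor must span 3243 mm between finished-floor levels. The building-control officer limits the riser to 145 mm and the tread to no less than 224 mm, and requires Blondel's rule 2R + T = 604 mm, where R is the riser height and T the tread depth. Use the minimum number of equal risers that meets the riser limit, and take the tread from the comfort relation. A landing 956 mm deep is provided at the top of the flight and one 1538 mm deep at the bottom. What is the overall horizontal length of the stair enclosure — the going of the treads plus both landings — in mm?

⌈3243/145⌉ = 23 risers.
Riser R = 3243 / 23 = 141 mm, within the 145 mm limit.
From 2R + T = 604: T = 604 − 282 = 322 mm.
Going = (23 − 1) × 322 = 7084 mm.
Enclosure = 7084 + 956 + 1538 = 9578 mm.

9578 mm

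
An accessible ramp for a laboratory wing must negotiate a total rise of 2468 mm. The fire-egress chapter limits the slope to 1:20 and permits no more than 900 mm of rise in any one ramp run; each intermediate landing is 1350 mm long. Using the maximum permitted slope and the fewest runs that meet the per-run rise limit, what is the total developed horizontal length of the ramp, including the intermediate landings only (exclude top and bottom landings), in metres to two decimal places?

2468 / 900 = 2.74, so 3 ramp runs are needed. That means 2 intermediate landings.
Horizontal run for 2468 mm of rise at 1:20 is 2468 × 20 = 49360 mm.
Intermediate landings: 2 × 1350 = 2700 mm.
Total developed length = 49360 + 2700 = 52060 mm.
= 52.06 m.

52.06 m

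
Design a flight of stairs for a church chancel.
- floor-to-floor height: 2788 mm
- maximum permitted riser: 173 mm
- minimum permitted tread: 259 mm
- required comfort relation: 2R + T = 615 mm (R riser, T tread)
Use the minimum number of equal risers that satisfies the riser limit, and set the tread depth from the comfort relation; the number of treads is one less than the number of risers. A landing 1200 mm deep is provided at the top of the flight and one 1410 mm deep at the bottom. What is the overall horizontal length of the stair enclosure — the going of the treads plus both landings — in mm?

2788 / 173 = 16.116 → round up to 17 risers.
Riser R = 2788 / 17 = 164 mm, within the 173 mm limit.
Tread T = 615 − 2 × 164 = 287 mm (≥ 259 mm).
17 risers give 16 treads; going = 16 × 287 = 4592 mm.
Add landings: 4592 + 1200 + 1410 = 7202 mm.

7202 mm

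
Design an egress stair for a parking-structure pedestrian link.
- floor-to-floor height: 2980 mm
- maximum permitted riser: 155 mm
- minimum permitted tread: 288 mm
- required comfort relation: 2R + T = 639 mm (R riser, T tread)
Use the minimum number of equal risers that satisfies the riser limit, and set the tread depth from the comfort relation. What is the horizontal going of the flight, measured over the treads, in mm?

⌈2980/155⌉ = 20 risers.
R = 2980 ÷ 20 = 149 mm.
T = 639 − 2·149 = 341 mm, which satisfies the 288 mm minimum.
Going = (20 − 1) × 341 = 6479 mm.

6479 mm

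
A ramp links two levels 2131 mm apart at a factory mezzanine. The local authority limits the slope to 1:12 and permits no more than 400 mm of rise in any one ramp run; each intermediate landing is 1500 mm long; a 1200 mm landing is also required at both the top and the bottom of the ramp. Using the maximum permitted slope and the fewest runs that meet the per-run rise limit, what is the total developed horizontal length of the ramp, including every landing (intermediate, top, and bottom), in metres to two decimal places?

2131 / 400 = 5.33, so 6 ramp runs are needed. That means 5 intermediate landings.
Horizontal run for 2131 mm of rise at 1:12 is 2131 × 12 = 25572 mm.
Intermediate landings: 5 × 1500 = 7500 mm.
Top and bottom landings: 2 × 1200 = 2400 mm.
Total = 25572 + 7500 + 2400 = 35472 mm.
= 35.47 m.

35.47 m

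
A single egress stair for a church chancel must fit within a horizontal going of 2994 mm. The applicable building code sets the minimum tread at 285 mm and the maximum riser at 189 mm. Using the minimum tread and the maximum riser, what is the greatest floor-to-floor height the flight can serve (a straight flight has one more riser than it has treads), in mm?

Treads that fit: ⌊2994 / 285⌋ = 10.
Risers = treads + 1 = 11.
Maximum height = 11 × 189 = 2079 mm.

2079 mm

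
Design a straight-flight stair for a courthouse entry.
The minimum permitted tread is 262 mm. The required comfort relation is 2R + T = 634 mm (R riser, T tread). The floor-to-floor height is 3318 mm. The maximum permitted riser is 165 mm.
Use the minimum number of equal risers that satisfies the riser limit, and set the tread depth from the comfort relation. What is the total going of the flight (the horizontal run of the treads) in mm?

⌈3318/165⌉ = 21 risers.
Riser R = 3318 / 21 = 158 mm, within the 165 mm limit.
From 2R + T = 634: T = 634 − 316 = 318 mm.
Going = (21 − 1) × 318 = 6360 mm.

6360 mm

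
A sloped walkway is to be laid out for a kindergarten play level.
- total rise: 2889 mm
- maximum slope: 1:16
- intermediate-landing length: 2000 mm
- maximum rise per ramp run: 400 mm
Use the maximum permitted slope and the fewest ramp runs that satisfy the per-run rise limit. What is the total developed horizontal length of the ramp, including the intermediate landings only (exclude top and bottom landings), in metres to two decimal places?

2889 / 400 = 7.223 → round up to 8 ramp runs. That means 7 intermediate landings.
Horizontal run for 2889 mm of rise at 1:16 is 2889 × 16 = 46224 mm.
7 intermediate landings contribute 7 × 2000 = 14000 mm.
Total developed length = 46224 + 14000 = 60224 mm.
= 60.22 m.

60.22 m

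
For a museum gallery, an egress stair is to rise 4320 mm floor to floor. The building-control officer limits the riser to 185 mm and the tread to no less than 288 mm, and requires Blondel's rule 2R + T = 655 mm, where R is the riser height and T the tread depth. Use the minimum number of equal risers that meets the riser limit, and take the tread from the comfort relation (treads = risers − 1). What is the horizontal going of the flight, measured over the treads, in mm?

6785 mm

4320 / 185 = 23.351 → round up to 24 risers.
Each riser is 4320/24 = 180 mm (≤ 185 mm).
T = 655 − 2·180 = 295 mm, which satisfies the 288 mm minimum.
Treads = 24 − 1 = 23; going = 23 × 295 = 6785 mm.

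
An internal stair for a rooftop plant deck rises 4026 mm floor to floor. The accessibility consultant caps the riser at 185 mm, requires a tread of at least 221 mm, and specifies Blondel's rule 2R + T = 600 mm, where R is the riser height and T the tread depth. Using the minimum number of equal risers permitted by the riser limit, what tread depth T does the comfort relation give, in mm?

234 mm

⌈4026/185⌉ = 22 risers.
Riser R = 4026 / 22 = 183 mm, within the 185 mm limit.
T = 600 − 2·183 = 234 mm, which satisfies the 221 mm minimum.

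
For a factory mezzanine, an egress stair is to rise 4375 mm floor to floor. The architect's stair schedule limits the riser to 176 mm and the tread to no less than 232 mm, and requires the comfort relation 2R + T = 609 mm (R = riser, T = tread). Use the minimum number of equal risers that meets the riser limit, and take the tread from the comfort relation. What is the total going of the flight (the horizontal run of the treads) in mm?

4375 / 176 = 24.86, so 25 risers are needed.
Each riser is 4375/25 = 175 mm (≤ 176 mm).
Tread T = 609 − 2 × 175 = 259 mm (≥ 232 mm).
Going = (25 − 1) × 259 = 6216 mm.

6216 mm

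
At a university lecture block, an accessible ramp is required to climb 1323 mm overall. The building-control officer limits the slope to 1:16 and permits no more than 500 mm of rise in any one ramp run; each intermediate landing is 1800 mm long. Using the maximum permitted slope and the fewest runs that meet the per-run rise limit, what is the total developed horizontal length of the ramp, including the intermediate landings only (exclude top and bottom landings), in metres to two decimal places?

1323 / 500 = 2.646 → round up to 3 ramp runs. That means 2 intermediate landings.
Ramp run (horizontal) at 1:16: 1323 × 16 = 21168 mm.
2 intermediate landings contribute 2 × 1800 = 3600 mm.
Total developed length = 21168 + 3600 = 24768 mm.
= 24.77 m.

24.77 m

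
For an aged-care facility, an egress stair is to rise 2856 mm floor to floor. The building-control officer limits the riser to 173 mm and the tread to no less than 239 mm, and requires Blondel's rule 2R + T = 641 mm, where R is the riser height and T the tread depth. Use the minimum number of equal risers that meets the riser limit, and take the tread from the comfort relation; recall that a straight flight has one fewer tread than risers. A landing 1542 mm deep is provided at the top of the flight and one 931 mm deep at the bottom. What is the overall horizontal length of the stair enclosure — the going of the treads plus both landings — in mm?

2856 / 173 = 16.51, so 17 risers are needed.
R = 2856 ÷ 17 = 168 mm.
T = 641 − 2·168 = 305 mm, which satisfies the 239 mm minimum.
Treads = 17 − 1 = 16; going = 16 × 305 = 4880 mm.
Add landings: 4880 + 1542 + 931 = 7353 mm.

7353 mm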